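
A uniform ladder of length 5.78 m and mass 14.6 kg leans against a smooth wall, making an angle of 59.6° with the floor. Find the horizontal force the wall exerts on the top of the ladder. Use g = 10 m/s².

Choose the foot of the ladder as the axis so the floor normal and friction both act there and drop out.
Ladder weight 14.6×10 = 146 N acts at 2.89 m along the ladder; its horizontal arm is 2.89·cos59.6° = 1.462 m → τ = 213.5 N·m clockwise.
Wall normal N acts horizontally at the top; its moment arm is the height L sinθ = 5.78·sin59.6° = 4.985 m, counterclockwise.
Setting net torque to zero: N × 4.985 = 213.5 → N = 42.8 N.

N_wall ≈ 42.8 N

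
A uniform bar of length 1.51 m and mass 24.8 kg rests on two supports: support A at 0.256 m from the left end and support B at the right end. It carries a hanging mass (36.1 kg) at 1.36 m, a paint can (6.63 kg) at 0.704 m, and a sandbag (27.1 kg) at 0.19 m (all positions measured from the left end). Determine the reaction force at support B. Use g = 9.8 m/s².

Take moments about support A.
Beam weight: 24.8 × 9.8 = 243 N down at 0.755 m → arm 0.499 m, τ = 243 × 0.499 = 121.3 N·m clockwise.
Hanging mass: 36.1 × 9.8 = 353.8 N down at 1.36 m → arm 1.104 m, τ = 353.8 × 1.104 = 390.6 N·m clockwise.
Paint can: 6.63 × 9.8 = 64.97 N down at 0.704 m → arm 0.448 m, τ = 64.97 × 0.448 = 29.11 N·m clockwise.
Sandbag: 27.1 × 9.8 = 265.6 N down at 0.19 m → arm 0.066 m, τ = 265.6 × 0.066 = 17.53 N·m counterclockwise.
Net load moment about support A = 523.5 N·m clockwise.
Reaction R at support B is upward at 1.51 m, arm 1.254 m → moment R × 1.254 counterclockwise.
Balancing moments: R × 1.254 = 523.5, giving R = 417 N.

R_B ≈ 417 N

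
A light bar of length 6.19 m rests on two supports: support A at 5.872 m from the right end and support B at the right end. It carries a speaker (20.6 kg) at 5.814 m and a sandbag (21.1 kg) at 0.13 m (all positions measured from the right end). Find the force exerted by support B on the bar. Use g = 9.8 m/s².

R_B ≈ 204 N

Taking torques about support A:
Speaker: 20.6 × 9.8 = 201.9 N down at 5.814 m → arm 0.058 m, τ = 201.9 × 0.058 = 11.71 N·m clockwise.
Sandbag: 21.1 × 9.8 = 206.8 N down at 0.13 m → arm 5.742 m, τ = 206.8 × 5.742 = 1187 N·m clockwise.
Net load moment about support A = 1199 N·m clockwise.
Reaction R at support B is upward at 0 m, arm 5.872 m → moment R × 5.872 counterclockwise.
Στ = 0 ⇒ R × 5.872 = 1199 ⇒ R = 204 N.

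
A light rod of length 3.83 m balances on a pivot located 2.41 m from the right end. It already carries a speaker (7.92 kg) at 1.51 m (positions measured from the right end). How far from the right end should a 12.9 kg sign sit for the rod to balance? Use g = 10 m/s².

Choose the pivot (at 2.41 m from the right end) as the axis so the support reaction has zero arm there.
Speaker: 7.92 × 10 = 79.2 N down at 1.51 m → arm 0.9 m, τ = 79.2 × 0.9 = 71.28 N·m clockwise.
Net moment of existing loads = 71.28 N·m clockwise.
The sign weighs 12.9 × 10 = 129 N and must supply an equal counterclockwise moment, so its lever arm about the pivot is 71.28 / 129 = 0.553 m.
That puts it at 2.41 + 0.553 = 2.96 m from the right end.

x ≈ 2.96 m from the right end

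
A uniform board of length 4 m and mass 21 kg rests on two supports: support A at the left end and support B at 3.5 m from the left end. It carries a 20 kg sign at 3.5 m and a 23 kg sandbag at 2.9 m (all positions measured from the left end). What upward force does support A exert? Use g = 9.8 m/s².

About support B:
Beam weight: 21 × 9.8 = 205.8 N down at 2 m → arm 1.5 m, τ = 205.8 × 1.5 = 308.7 N·m counterclockwise.
Sign: acts at the support B, moment arm 0 → no torque.
Sandbag: 23 × 9.8 = 225.4 N down at 2.9 m → arm 0.6 m, τ = 225.4 × 0.6 = 135.2 N·m counterclockwise.
Net load moment about support B = 443.9 N·m counterclockwise.
Reaction R at support A is upward at 0 m, arm 3.5 m → moment R × 3.5 clockwise.
Στ = 0 ⇒ R × 3.5 = 443.9 ⇒ R = 127 N.

R_A ≈ 127 N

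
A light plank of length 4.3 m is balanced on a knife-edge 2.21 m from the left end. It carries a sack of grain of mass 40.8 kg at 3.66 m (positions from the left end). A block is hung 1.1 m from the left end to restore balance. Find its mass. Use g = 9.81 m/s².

m ≈ 53.3 kg

Take moments about the knife-edge (at 2.21 m from the left end).
Sack of grain: 40.8 × 9.81 = 400.2 N down at 3.66 m → arm 1.45 m, τ = 400.2 × 1.45 = 580.3 N·m clockwise.
Net moment of known loads = 580.3 N·m clockwise.
An unknown mass m at 1.1 m has arm 1.11 m; its moment is m·g·1.11 counterclockwise.
Στ = 0 ⇒ m × 9.81 × 1.11 = 580.3 ⇒ m = 580.3 / (9.81 × 1.11) = 53.3 kg.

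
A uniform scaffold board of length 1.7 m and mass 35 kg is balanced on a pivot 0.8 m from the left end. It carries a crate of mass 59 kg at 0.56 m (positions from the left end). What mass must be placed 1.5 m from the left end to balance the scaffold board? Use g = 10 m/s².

Choose the pivot (at 0.8 m from the left end) as the axis so the support reaction has zero arm there.
Beam weight: 35 × 10 = 350 N down at 0.85 m → arm 0.05 m, τ = 350 × 0.05 = 17.5 N·m clockwise.
Crate: 59 × 10 = 590 N down at 0.56 m → arm 0.24 m, τ = 590 × 0.24 = 141.6 N·m counterclockwise.
Net moment of known loads = 124.1 N·m counterclockwise.
An unknown mass m at 1.5 m has arm 0.7 m; its moment is m·g·0.7 clockwise.
For rotational equilibrium, m × 10 × 0.7 = 124.1, so m = 124.1 / (10 × 0.7) = 17.7 kg.

m ≈ 17.7 kg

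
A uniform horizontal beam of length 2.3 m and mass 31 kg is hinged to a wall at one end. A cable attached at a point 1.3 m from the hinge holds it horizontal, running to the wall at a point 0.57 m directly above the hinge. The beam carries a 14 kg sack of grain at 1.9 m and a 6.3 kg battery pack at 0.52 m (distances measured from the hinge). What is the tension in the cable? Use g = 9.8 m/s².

T ≈ 1230 N

About the hinge:
Beam weight: 31 × 9.8 = 303.8 N down at 1.15 m → arm 1.15 m, τ = 303.8 × 1.15 = 349.4 N·m clockwise.
Sack of grain: 14 × 9.8 = 137.2 N down at 1.9 m → arm 1.9 m, τ = 137.2 × 1.9 = 260.7 N·m clockwise.
Battery pack: 6.3 × 9.8 = 61.74 N down at 0.52 m → arm 0.52 m, τ = 61.74 × 0.52 = 32.1 N·m clockwise.
Total clockwise load moment = 642.2 N·m.
The cable tension T acts at 1.3 m; only its component perpendicular to the beam, T sinθ, produces torque. sinθ = h/√(h²+d²) = 0.57/√(0.57²+1.3²) = 0.4016.
Setting net torque to zero: T × 1.3 × 0.4016 = 642.2 → T = 642.2 / 0.5221 = 1230 N.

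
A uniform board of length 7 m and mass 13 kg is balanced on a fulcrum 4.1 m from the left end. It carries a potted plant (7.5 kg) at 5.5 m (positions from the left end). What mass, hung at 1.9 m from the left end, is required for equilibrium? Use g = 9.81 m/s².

About the fulcrum (at 4.1 m from the left end):
Beam weight: 13 × 9.81 = 127.5 N down at 3.5 m → arm 0.6 m, τ = 127.5 × 0.6 = 76.5 N·m counterclockwise.
Potted plant: 7.5 × 9.81 = 73.58 N down at 5.5 m → arm 1.4 m, τ = 73.58 × 1.4 = 103 N·m clockwise.
Net moment of known loads = 26.5 N·m clockwise.
An unknown mass m at 1.9 m has arm 2.2 m; its moment is m·g·2.2 counterclockwise.
For rotational equilibrium, m × 9.81 × 2.2 = 26.5, so m = 26.5 / (9.81 × 2.2) = 1.23 kg.

m ≈ 1.23 kg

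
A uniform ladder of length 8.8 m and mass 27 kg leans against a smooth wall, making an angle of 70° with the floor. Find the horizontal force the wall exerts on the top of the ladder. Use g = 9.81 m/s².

N_wall ≈ 48.2 N

About the foot of the ladder:
Ladder weight 27×9.81 = 264.9 N acts at 4.4 m along the ladder; its horizontal arm is 4.4·cos70° = 1.505 m → τ = 398.7 N·m clockwise.
Wall normal N acts horizontally at the top; its moment arm is the height L sinθ = 8.8·sin70° = 8.269 m, counterclockwise.
Στ = 0 ⇒ N × 8.269 = 398.7 ⇒ N = 48.2 N.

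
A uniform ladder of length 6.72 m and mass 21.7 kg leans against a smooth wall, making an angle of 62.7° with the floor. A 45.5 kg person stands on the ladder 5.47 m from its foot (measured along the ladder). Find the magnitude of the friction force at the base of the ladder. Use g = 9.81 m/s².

f ≈ 242 N

Sum moments about the foot of the ladder (the floor normal and friction both act there and drop out).
Ladder weight 21.7×9.81 = 212.9 N acts at 3.36 m along the ladder; its horizontal arm is 3.36·cos62.7° = 1.541 m → τ = 328.1 N·m clockwise.
Person: 45.5×9.81 = 446.4 N at 5.47 m → arm 2.509 m → τ = 1120 N·m clockwise.
Wall normal N acts horizontally at the top; its moment arm is the height L sinθ = 6.72·sin62.7° = 5.972 m, counterclockwise.
For rotational equilibrium, N × 5.972 = 1448, so N = 242 N.
ΣFx = 0: friction at the foot balances the wall's push, so f = N_wall = 242 N.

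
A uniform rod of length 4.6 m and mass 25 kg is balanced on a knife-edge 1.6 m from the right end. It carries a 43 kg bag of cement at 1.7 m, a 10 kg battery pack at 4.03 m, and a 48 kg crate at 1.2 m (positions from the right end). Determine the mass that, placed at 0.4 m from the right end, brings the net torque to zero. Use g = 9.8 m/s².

Take moments about the knife-edge (at 1.6 m from the right end).
Beam weight: 25 × 9.8 = 245 N down at 2.3 m → arm 0.7 m, τ = 245 × 0.7 = 171.5 N·m counterclockwise.
Bag of cement: 43 × 9.8 = 421.4 N down at 1.7 m → arm 0.1 m, τ = 421.4 × 0.1 = 42.14 N·m counterclockwise.
Battery pack: 10 × 9.8 = 98 N down at 4.03 m → arm 2.43 m, τ = 98 × 2.43 = 238.1 N·m counterclockwise.
Crate: 48 × 9.8 = 470.4 N down at 1.2 m → arm 0.4 m, τ = 470.4 × 0.4 = 188.2 N·m clockwise.
Net moment of known loads = 263.5 N·m counterclockwise.
An unknown mass m at 0.4 m has arm 1.2 m; its moment is m·g·1.2 clockwise.
Στ = 0 ⇒ m × 9.8 × 1.2 = 263.5 ⇒ m = 263.5 / (9.8 × 1.2) = 22.4 kg.

m ≈ 22.4 kg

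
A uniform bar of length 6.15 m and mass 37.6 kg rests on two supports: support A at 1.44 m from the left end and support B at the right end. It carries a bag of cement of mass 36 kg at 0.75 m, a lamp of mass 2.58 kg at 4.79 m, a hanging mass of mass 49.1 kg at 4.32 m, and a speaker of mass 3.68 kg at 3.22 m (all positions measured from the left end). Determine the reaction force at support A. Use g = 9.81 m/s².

Taking torques about support B:
Beam weight: 37.6 × 9.81 = 368.9 N down at 3.075 m → arm 3.075 m, τ = 368.9 × 3.075 = 1134 N·m counterclockwise.
Bag of cement: 36 × 9.81 = 353.2 N down at 0.75 m → arm 5.4 m, τ = 353.2 × 5.4 = 1907 N·m counterclockwise.
Lamp: 2.58 × 9.81 = 25.31 N down at 4.79 m → arm 1.36 m, τ = 25.31 × 1.36 = 34.42 N·m counterclockwise.
Hanging mass: 49.1 × 9.81 = 481.7 N down at 4.32 m → arm 1.83 m, τ = 481.7 × 1.83 = 881.5 N·m counterclockwise.
Speaker: 3.68 × 9.81 = 36.1 N down at 3.22 m → arm 2.93 m, τ = 36.1 × 2.93 = 105.8 N·m counterclockwise.
Net load moment about support B = 4063 N·m counterclockwise.
Reaction R at support A is upward at 1.44 m, arm 4.71 m → moment R × 4.71 clockwise.
For rotational equilibrium, R × 4.71 = 4063, so R = 863 N.

R_A ≈ 863 N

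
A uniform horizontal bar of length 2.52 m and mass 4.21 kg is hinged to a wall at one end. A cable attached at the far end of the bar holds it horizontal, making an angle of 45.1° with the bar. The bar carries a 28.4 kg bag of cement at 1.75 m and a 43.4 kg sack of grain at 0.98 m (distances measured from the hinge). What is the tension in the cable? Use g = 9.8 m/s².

T ≈ 535 N

About the hinge:
Beam weight: 4.21 × 9.8 = 41.26 N down at 1.26 m → arm 1.26 m, τ = 41.26 × 1.26 = 51.99 N·m clockwise.
Bag of cement: 28.4 × 9.8 = 278.3 N down at 1.75 m → arm 1.75 m, τ = 278.3 × 1.75 = 487 N·m clockwise.
Sack of grain: 43.4 × 9.8 = 425.3 N down at 0.98 m → arm 0.98 m, τ = 425.3 × 0.98 = 416.8 N·m clockwise.
Total clockwise load moment = 955.8 N·m.
The cable tension T acts at 2.52 m; only its component perpendicular to the bar, T sinθ, produces torque. sin 45.1° = 0.7083.
For rotational equilibrium, T × 2.52 × 0.7083 = 955.8, so T = 955.8 / 1.785 = 535 N.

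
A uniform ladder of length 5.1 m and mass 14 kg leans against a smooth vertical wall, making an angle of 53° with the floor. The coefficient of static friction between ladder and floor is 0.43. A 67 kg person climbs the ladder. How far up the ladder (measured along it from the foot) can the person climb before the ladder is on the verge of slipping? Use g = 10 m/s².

d ≈ 2.99 m

Take moments about the foot of the ladder.
Ladder weight 14×10 = 140 N acts at 2.55 m along the ladder; its horizontal arm is 2.55·cos53° = 1.535 m → τ = 214.9 N·m clockwise.
Person weight 67×10 = 670 N at distance d → arm d·cos53° → τ = 670·d·0.6018 clockwise.
Wall normal N at the top has arm L sinθ = 4.073 m counterclockwise, so Στ = 0 gives N·4.073 = 214.9 + 403.2·d.
ΣFy = 0 ⇒ N_floor = 810 N, so the maximum friction is μ_s·N_floor = 0.43×810 = 348.3 N. ΣFx = 0 ⇒ N_wall = f, so at the slipping point N = 348.3 N.
Substituting: 348.3×4.073 = 214.9 + 403.2·d ⇒ d = (1419 − 214.9) / 403.2 = 2.99 m.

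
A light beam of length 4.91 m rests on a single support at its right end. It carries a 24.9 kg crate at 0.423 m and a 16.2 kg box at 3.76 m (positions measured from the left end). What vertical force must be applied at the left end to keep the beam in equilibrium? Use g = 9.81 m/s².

Taking torques about the right end:
Crate: 24.9 × 9.81 = 244.3 N down at 0.423 m → arm 4.487 m, τ = 244.3 × 4.487 = 1096 N·m counterclockwise.
Box: 16.2 × 9.81 = 158.9 N down at 3.76 m → arm 1.15 m, τ = 158.9 × 1.15 = 182.7 N·m counterclockwise.
Net moment of the loads = 1279 N·m counterclockwise.
The upward force F acts at the left end, arm 4.91 m, giving F × 4.91 clockwise.
Setting net torque to zero: F × 4.91 = 1279 → F = 1279 / 4.91 = 260 N.

F ≈ 260 N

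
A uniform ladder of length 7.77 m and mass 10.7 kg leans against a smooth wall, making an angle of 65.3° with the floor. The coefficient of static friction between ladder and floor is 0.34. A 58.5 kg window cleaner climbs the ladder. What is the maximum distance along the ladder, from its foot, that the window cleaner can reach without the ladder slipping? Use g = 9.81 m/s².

d ≈ 6.08 m

Sum moments about the foot of the ladder (the floor normal and friction both act there and drop out).
Ladder weight 10.7×9.81 = 105 N acts at 3.885 m along the ladder; its horizontal arm is 3.885·cos65.3° = 1.623 m → τ = 170.4 N·m clockwise.
Window cleaner weight 58.5×9.81 = 573.9 N at distance d → arm d·cos65.3° → τ = 573.9·d·0.4179 clockwise.
Wall normal N at the top has arm L sinθ = 7.059 m counterclockwise, so Στ = 0 gives N·7.059 = 170.4 + 239.8·d.
ΣFy = 0 ⇒ N_floor = 678.9 N, so the maximum friction is μ_s·N_floor = 0.34×678.9 = 230.8 N. ΣFx = 0 ⇒ N_wall = f, so at the slipping point N = 230.8 N.
Substituting: 230.8×7.059 = 170.4 + 239.8·d ⇒ d = (1629 − 170.4) / 239.8 = 6.08 m.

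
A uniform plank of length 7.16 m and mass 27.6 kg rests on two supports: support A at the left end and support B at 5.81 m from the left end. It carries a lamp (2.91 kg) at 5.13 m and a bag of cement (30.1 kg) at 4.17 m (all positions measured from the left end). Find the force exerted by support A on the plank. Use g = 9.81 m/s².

About support B:
Beam weight: 27.6 × 9.81 = 270.8 N down at 3.58 m → arm 2.23 m, τ = 270.8 × 2.23 = 603.9 N·m counterclockwise.
Lamp: 2.91 × 9.81 = 28.55 N down at 5.13 m → arm 0.68 m, τ = 28.55 × 0.68 = 19.41 N·m counterclockwise.
Bag of cement: 30.1 × 9.81 = 295.3 N down at 4.17 m → arm 1.64 m, τ = 295.3 × 1.64 = 484.3 N·m counterclockwise.
Net load moment about support B = 1108 N·m counterclockwise.
Reaction R at support A is upward at 0 m, arm 5.81 m → moment R × 5.81 clockwise.
Στ = 0 ⇒ R × 5.81 = 1108 ⇒ R = 191 N.

R_A ≈ 191 N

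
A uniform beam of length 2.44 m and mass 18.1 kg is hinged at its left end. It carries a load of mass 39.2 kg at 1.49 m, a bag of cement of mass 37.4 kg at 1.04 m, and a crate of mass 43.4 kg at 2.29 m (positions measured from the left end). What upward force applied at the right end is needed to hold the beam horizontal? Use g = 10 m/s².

Choose the left end as the axis so the unknown pivot reaction has zero arm there.
Beam weight: 18.1 × 10 = 181 N down at 1.22 m → arm 1.22 m, τ = 181 × 1.22 = 220.8 N·m clockwise.
Load: 39.2 × 10 = 392 N down at 1.49 m → arm 1.49 m, τ = 392 × 1.49 = 584.1 N·m clockwise.
Bag of cement: 37.4 × 10 = 374 N down at 1.04 m → arm 1.04 m, τ = 374 × 1.04 = 389 N·m clockwise.
Crate: 43.4 × 10 = 434 N down at 2.29 m → arm 2.29 m, τ = 434 × 2.29 = 993.9 N·m clockwise.
Net moment of the loads = 2188 N·m clockwise.
The upward force F acts at the right end, arm 2.44 m, giving F × 2.44 counterclockwise.
Στ = 0 ⇒ F × 2.44 = 2188 ⇒ F = 2188 / 2.44 = 897 N.

F ≈ 897 N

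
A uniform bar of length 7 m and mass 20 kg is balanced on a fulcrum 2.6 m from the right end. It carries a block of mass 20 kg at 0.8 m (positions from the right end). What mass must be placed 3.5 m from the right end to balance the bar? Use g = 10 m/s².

m ≈ 20 kg

Choose the fulcrum (at 2.6 m from the right end) as the axis so the support reaction has zero arm there.
Beam weight: 20 × 10 = 200 N down at 3.5 m → arm 0.9 m, τ = 200 × 0.9 = 180 N·m counterclockwise.
Block: 20 × 10 = 200 N down at 0.8 m → arm 1.8 m, τ = 200 × 1.8 = 360 N·m clockwise.
Net moment of known loads = 180 N·m clockwise.
An unknown mass m at 3.5 m has arm 0.9 m; its moment is m·g·0.9 counterclockwise.
Setting net torque to zero: m × 10 × 0.9 = 180 → m = 180 / (10 × 0.9) = 20 kg.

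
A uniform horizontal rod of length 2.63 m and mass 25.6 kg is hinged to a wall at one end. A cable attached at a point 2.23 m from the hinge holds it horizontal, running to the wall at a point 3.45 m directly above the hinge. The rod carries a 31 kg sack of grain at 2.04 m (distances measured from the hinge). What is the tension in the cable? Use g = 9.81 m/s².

About the hinge:
Beam weight: 25.6 × 9.81 = 251.1 N down at 1.315 m → arm 1.315 m, τ = 251.1 × 1.315 = 330.2 N·m clockwise.
Sack of grain: 31 × 9.81 = 304.1 N down at 2.04 m → arm 2.04 m, τ = 304.1 × 2.04 = 620.4 N·m clockwise.
Total clockwise load moment = 950.6 N·m.
The cable tension T acts at 2.23 m; only its component perpendicular to the rod, T sinθ, produces torque. sinθ = h/√(h²+d²) = 3.45/√(3.45²+2.23²) = 0.8398.
Στ = 0 ⇒ T × 2.23 × 0.8398 = 950.6 ⇒ T = 950.6 / 1.873 = 508 N.

T ≈ 508 N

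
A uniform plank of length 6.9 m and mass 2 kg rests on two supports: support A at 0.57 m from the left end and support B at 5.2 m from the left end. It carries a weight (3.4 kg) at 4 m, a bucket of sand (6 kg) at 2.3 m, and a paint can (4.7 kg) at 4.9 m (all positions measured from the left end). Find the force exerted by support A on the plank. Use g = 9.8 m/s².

Take moments about support B.
Beam weight: 2 × 9.8 = 19.6 N down at 3.45 m → arm 1.75 m, τ = 19.6 × 1.75 = 34.3 N·m counterclockwise.
Weight: 3.4 × 9.8 = 33.32 N down at 4 m → arm 1.2 m, τ = 33.32 × 1.2 = 39.98 N·m counterclockwise.
Bucket of sand: 6 × 9.8 = 58.8 N down at 2.3 m → arm 2.9 m, τ = 58.8 × 2.9 = 170.5 N·m counterclockwise.
Paint can: 4.7 × 9.8 = 46.06 N down at 4.9 m → arm 0.3 m, τ = 46.06 × 0.3 = 13.82 N·m counterclockwise.
Net load moment about support B = 258.6 N·m counterclockwise.
Reaction R at support A is upward at 0.57 m, arm 4.63 m → moment R × 4.63 clockwise.
For rotational equilibrium, R × 4.63 = 258.6, so R = 55.9 N.

R_A ≈ 55.9 N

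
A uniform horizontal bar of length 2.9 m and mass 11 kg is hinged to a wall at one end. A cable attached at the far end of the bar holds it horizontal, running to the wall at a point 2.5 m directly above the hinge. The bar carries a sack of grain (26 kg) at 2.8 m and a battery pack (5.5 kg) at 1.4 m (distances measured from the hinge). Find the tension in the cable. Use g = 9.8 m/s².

T ≈ 499 N

Sum moments about the hinge (the unknown hinge reaction has zero arm there).
Beam weight: 11 × 9.8 = 107.8 N down at 1.45 m → arm 1.45 m, τ = 107.8 × 1.45 = 156.3 N·m clockwise.
Sack of grain: 26 × 9.8 = 254.8 N down at 2.8 m → arm 2.8 m, τ = 254.8 × 2.8 = 713.4 N·m clockwise.
Battery pack: 5.5 × 9.8 = 53.9 N down at 1.4 m → arm 1.4 m, τ = 53.9 × 1.4 = 75.46 N·m clockwise.
Total clockwise load moment = 945.2 N·m.
The cable tension T acts at 2.9 m; only its component perpendicular to the bar, T sinθ, produces torque. sinθ = h/√(h²+d²) = 2.5/√(2.5²+2.9²) = 0.6529.
Balancing moments: T × 2.9 × 0.6529 = 945.2, giving T = 945.2 / 1.893 = 499 N.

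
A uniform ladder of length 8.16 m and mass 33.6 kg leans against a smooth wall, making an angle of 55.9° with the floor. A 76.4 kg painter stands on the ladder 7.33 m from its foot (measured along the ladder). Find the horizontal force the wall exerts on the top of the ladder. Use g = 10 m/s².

N_wall ≈ 578 N

Taking torques about the foot of the ladder:
Ladder weight 33.6×10 = 336 N acts at 4.08 m along the ladder; its horizontal arm is 4.08·cos55.9° = 2.287 m → τ = 768.4 N·m clockwise.
Painter: 76.4×10 = 764 N at 7.33 m → arm 4.109 m → τ = 3139 N·m clockwise.
Wall normal N acts horizontally at the top; its moment arm is the height L sinθ = 8.16·sin55.9° = 6.757 m, counterclockwise.
For rotational equilibrium, N × 6.757 = 3907, so N = 578 N.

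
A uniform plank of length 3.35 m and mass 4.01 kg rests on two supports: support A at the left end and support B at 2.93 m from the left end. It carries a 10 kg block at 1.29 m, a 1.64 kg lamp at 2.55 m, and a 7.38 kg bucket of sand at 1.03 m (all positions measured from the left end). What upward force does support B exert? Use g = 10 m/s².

R_B ≈ 107 N

Sum moments about support A (its reaction then has zero moment arm).
Beam weight: 4.01 × 10 = 40.1 N down at 1.675 m → arm 1.675 m, τ = 40.1 × 1.675 = 67.17 N·m clockwise.
Block: 10 × 10 = 100 N down at 1.29 m → arm 1.29 m, τ = 100 × 1.29 = 129 N·m clockwise.
Lamp: 1.64 × 10 = 16.4 N down at 2.55 m → arm 2.55 m, τ = 16.4 × 2.55 = 41.82 N·m clockwise.
Bucket of sand: 7.38 × 10 = 73.8 N down at 1.03 m → arm 1.03 m, τ = 73.8 × 1.03 = 76.01 N·m clockwise.
Net load moment about support A = 314 N·m clockwise.
Reaction R at support B is upward at 2.93 m, arm 2.93 m → moment R × 2.93 counterclockwise.
Balancing moments: R × 2.93 = 314, giving R = 107 N.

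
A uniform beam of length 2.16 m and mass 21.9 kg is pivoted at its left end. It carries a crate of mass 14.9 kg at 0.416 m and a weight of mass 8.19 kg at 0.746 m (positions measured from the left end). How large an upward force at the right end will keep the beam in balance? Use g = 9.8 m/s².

Take moments about the left end.
Beam weight: 21.9 × 9.8 = 214.6 N down at 1.08 m → arm 1.08 m, τ = 214.6 × 1.08 = 231.8 N·m clockwise.
Crate: 14.9 × 9.8 = 146 N down at 0.416 m → arm 0.416 m, τ = 146 × 0.416 = 60.74 N·m clockwise.
Weight: 8.19 × 9.8 = 80.26 N down at 0.746 m → arm 0.746 m, τ = 80.26 × 0.746 = 59.87 N·m clockwise.
Net moment of the loads = 352.4 N·m clockwise.
The upward force F acts at the right end, arm 2.16 m, giving F × 2.16 counterclockwise.
For rotational equilibrium, F × 2.16 = 352.4, so F = 352.4 / 2.16 = 163 N.

F ≈ 163 N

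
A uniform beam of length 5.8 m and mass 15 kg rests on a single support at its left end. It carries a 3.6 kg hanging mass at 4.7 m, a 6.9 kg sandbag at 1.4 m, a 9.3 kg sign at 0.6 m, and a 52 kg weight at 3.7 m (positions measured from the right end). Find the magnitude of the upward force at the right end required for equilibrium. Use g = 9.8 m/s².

Choose the left end as the axis so the unknown pivot reaction has zero arm there.
Beam weight: 15 × 9.8 = 147 N down at 2.9 m → arm 2.9 m, τ = 147 × 2.9 = 426.3 N·m clockwise.
Hanging mass: 3.6 × 9.8 = 35.28 N down at 4.7 m → arm 1.1 m, τ = 35.28 × 1.1 = 38.81 N·m clockwise.
Sandbag: 6.9 × 9.8 = 67.62 N down at 1.4 m → arm 4.4 m, τ = 67.62 × 4.4 = 297.5 N·m clockwise.
Sign: 9.3 × 9.8 = 91.14 N down at 0.6 m → arm 5.2 m, τ = 91.14 × 5.2 = 473.9 N·m clockwise.
Weight: 52 × 9.8 = 509.6 N down at 3.7 m → arm 2.1 m, τ = 509.6 × 2.1 = 1070 N·m clockwise.
Net moment of the loads = 2307 N·m clockwise.
The upward force F acts at the right end, arm 5.8 m, giving F × 5.8 counterclockwise.
Στ = 0 ⇒ F × 5.8 = 2307 ⇒ F = 2307 / 5.8 = 398 N.

F ≈ 398 N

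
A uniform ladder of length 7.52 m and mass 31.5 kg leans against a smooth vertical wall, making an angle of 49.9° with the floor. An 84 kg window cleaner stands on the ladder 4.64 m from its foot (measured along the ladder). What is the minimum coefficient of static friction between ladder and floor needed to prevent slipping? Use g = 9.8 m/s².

Take moments about the foot of the ladder.
Ladder weight 31.5×9.8 = 308.7 N acts at 3.76 m along the ladder; its horizontal arm is 3.76·cos49.9° = 2.422 m → τ = 747.7 N·m clockwise.
Window cleaner: 84×9.8 = 823.2 N at 4.64 m → arm 2.989 m → τ = 2461 N·m clockwise.
Wall normal N acts horizontally at the top; its moment arm is the height L sinθ = 7.52·sin49.9° = 5.752 m, counterclockwise.
Balancing moments: N × 5.752 = 3209, giving N = 557.9 N.
ΣFx = 0 ⇒ f = N_wall = 557.9 N. ΣFy = 0 ⇒ N_floor = 1132 N.
μ_min = f / N_floor = 557.9 / 1132 = 0.493.

μ_min ≈ 0.493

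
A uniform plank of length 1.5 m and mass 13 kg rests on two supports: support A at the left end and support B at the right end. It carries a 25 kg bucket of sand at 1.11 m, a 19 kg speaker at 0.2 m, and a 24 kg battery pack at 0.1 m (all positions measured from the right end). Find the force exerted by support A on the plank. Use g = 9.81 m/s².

Take moments about support B.
Beam weight: 13 × 9.81 = 127.5 N down at 0.75 m → arm 0.75 m, τ = 127.5 × 0.75 = 95.62 N·m counterclockwise.
Bucket of sand: 25 × 9.81 = 245.2 N down at 1.11 m → arm 1.11 m, τ = 245.2 × 1.11 = 272.2 N·m counterclockwise.
Speaker: 19 × 9.81 = 186.4 N down at 0.2 m → arm 0.2 m, τ = 186.4 × 0.2 = 37.28 N·m counterclockwise.
Battery pack: 24 × 9.81 = 235.4 N down at 0.1 m → arm 0.1 m, τ = 235.4 × 0.1 = 23.54 N·m counterclockwise.
Net load moment about support B = 428.6 N·m counterclockwise.
Reaction R at support A is upward at 1.5 m, arm 1.5 m → moment R × 1.5 clockwise.
Setting net torque to zero: R × 1.5 = 428.6 → R = 286 N.

R_A ≈ 286 N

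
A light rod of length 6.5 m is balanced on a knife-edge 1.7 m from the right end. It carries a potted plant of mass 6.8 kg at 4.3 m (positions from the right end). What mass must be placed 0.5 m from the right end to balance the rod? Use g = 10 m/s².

Taking torques about the knife-edge (at 1.7 m from the right end):
Potted plant: 6.8 × 10 = 68 N down at 4.3 m → arm 2.6 m, τ = 68 × 2.6 = 176.8 N·m counterclockwise.
Net moment of known loads = 176.8 N·m counterclockwise.
An unknown mass m at 0.5 m has arm 1.2 m; its moment is m·g·1.2 clockwise.
Setting net torque to zero: m × 10 × 1.2 = 176.8 → m = 176.8 / (10 × 1.2) = 14.7 kg.

m ≈ 14.7 kg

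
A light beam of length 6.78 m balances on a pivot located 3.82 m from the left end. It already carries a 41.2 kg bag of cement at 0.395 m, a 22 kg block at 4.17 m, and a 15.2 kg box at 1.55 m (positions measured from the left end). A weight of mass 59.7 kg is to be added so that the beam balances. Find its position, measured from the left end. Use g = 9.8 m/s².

x ≈ 6.63 m from the left end

Sum moments about the pivot (at 3.82 m from the left end) (the support reaction has zero arm there).
Bag of cement: 41.2 × 9.8 = 403.8 N down at 0.395 m → arm 3.425 m, τ = 403.8 × 3.425 = 1383 N·m counterclockwise.
Block: 22 × 9.8 = 215.6 N down at 4.17 m → arm 0.35 m, τ = 215.6 × 0.35 = 75.46 N·m clockwise.
Box: 15.2 × 9.8 = 149 N down at 1.55 m → arm 2.27 m, τ = 149 × 2.27 = 338.2 N·m counterclockwise.
Net moment of existing loads = 1646 N·m counterclockwise.
The weight weighs 59.7 × 9.8 = 585.1 N and must supply an equal clockwise moment, so its lever arm about the pivot is 1646 / 585.1 = 2.81 m.
That puts it at 3.82 + 2.81 = 6.63 m from the left end.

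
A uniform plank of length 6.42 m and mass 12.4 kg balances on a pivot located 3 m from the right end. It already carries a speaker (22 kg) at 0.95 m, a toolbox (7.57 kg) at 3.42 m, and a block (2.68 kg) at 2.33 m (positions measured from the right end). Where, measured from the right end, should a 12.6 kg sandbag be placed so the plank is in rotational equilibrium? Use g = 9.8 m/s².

x ≈ 6.26 m from the right end

Take moments about the pivot (at 3 m from the right end).
Beam weight: 12.4 × 9.8 = 121.5 N down at 3.21 m → arm 0.21 m, τ = 121.5 × 0.21 = 25.52 N·m counterclockwise.
Speaker: 22 × 9.8 = 215.6 N down at 0.95 m → arm 2.05 m, τ = 215.6 × 2.05 = 442 N·m clockwise.
Toolbox: 7.57 × 9.8 = 74.19 N down at 3.42 m → arm 0.42 m, τ = 74.19 × 0.42 = 31.16 N·m counterclockwise.
Block: 2.68 × 9.8 = 26.26 N down at 2.33 m → arm 0.67 m, τ = 26.26 × 0.67 = 17.59 N·m clockwise.
Net moment of existing loads = 402.9 N·m clockwise.
The sandbag weighs 12.6 × 9.8 = 123.5 N and must supply an equal counterclockwise moment, so its lever arm about the pivot is 402.9 / 123.5 = 3.26 m.
That puts it at 3 + 3.26 = 6.26 m from the right end.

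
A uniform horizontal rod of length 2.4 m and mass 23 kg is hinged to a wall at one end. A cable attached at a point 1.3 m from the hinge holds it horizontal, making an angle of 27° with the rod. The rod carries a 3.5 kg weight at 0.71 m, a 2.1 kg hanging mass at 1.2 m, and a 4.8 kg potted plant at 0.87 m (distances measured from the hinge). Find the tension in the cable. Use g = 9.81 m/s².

T ≈ 611 N

About the hinge:
Beam weight: 23 × 9.81 = 225.6 N down at 1.2 m → arm 1.2 m, τ = 225.6 × 1.2 = 270.7 N·m clockwise.
Weight: 3.5 × 9.81 = 34.34 N down at 0.71 m → arm 0.71 m, τ = 34.34 × 0.71 = 24.38 N·m clockwise.
Hanging mass: 2.1 × 9.81 = 20.6 N down at 1.2 m → arm 1.2 m, τ = 20.6 × 1.2 = 24.72 N·m clockwise.
Potted plant: 4.8 × 9.81 = 47.09 N down at 0.87 m → arm 0.87 m, τ = 47.09 × 0.87 = 40.97 N·m clockwise.
Total clockwise load moment = 360.8 N·m.
The cable tension T acts at 1.3 m; only its component perpendicular to the rod, T sinθ, produces torque. sin 27° = 0.454.
Στ = 0 ⇒ T × 1.3 × 0.454 = 360.8 ⇒ T = 360.8 / 0.5902 = 611 N.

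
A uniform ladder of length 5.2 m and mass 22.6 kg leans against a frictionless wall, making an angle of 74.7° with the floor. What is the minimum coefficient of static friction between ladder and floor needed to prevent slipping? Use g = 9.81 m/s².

Take moments about the foot of the ladder.
Ladder weight 22.6×9.81 = 221.7 N acts at 2.6 m along the ladder; its horizontal arm is 2.6·cos74.7° = 0.6861 m → τ = 152.1 N·m clockwise.
Wall normal N acts horizontally at the top; its moment arm is the height L sinθ = 5.2·sin74.7° = 5.016 m, counterclockwise.
For rotational equilibrium, N × 5.016 = 152.1, so N = 30.32 N.
ΣFx = 0 ⇒ f = N_wall = 30.32 N. ΣFy = 0 ⇒ N_floor = 221.7 N.
μ_min = f / N_floor = 30.32 / 221.7 = 0.137.

μ_min ≈ 0.137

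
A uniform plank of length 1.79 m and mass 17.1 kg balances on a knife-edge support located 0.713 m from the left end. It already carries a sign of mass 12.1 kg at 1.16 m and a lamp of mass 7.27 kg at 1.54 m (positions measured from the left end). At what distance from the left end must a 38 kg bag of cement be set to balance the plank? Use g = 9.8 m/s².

x ≈ 0.331 m from the left end

Take moments about the knife-edge support (at 0.713 m from the left end).
Beam weight: 17.1 × 9.8 = 167.6 N down at 0.895 m → arm 0.182 m, τ = 167.6 × 0.182 = 30.5 N·m clockwise.
Sign: 12.1 × 9.8 = 118.6 N down at 1.16 m → arm 0.447 m, τ = 118.6 × 0.447 = 53.01 N·m clockwise.
Lamp: 7.27 × 9.8 = 71.25 N down at 1.54 m → arm 0.827 m, τ = 71.25 × 0.827 = 58.92 N·m clockwise.
Net moment of existing loads = 142.4 N·m clockwise.
The bag of cement weighs 38 × 9.8 = 372.4 N and must supply an equal counterclockwise moment, so its lever arm about the knife-edge support is 142.4 / 372.4 = 0.382 m.
That puts it at 0.713 − 0.382 = 0.331 m from the left end.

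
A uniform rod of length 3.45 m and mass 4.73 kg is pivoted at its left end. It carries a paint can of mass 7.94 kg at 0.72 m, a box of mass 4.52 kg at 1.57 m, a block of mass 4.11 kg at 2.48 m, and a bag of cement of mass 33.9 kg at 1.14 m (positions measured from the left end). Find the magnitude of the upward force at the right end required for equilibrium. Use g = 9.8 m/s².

F ≈ 198 N

Taking torques about the left end:
Beam weight: 4.73 × 9.8 = 46.35 N down at 1.725 m → arm 1.725 m, τ = 46.35 × 1.725 = 79.95 N·m clockwise.
Paint can: 7.94 × 9.8 = 77.81 N down at 0.72 m → arm 0.72 m, τ = 77.81 × 0.72 = 56.02 N·m clockwise.
Box: 4.52 × 9.8 = 44.3 N down at 1.57 m → arm 1.57 m, τ = 44.3 × 1.57 = 69.55 N·m clockwise.
Block: 4.11 × 9.8 = 40.28 N down at 2.48 m → arm 2.48 m, τ = 40.28 × 2.48 = 99.89 N·m clockwise.
Bag of cement: 33.9 × 9.8 = 332.2 N down at 1.14 m → arm 1.14 m, τ = 332.2 × 1.14 = 378.7 N·m clockwise.
Net moment of the loads = 684.1 N·m clockwise.
The upward force F acts at the right end, arm 3.45 m, giving F × 3.45 counterclockwise.
Balancing moments: F × 3.45 = 684.1, giving F = 684.1 / 3.45 = 198 N.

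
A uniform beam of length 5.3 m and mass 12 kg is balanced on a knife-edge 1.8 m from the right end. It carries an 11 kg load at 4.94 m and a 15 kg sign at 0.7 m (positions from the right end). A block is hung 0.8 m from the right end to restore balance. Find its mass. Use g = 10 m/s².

Take moments about the knife-edge (at 1.8 m from the right end).
Beam weight: 12 × 10 = 120 N down at 2.65 m → arm 0.85 m, τ = 120 × 0.85 = 102 N·m counterclockwise.
Load: 11 × 10 = 110 N down at 4.94 m → arm 3.14 m, τ = 110 × 3.14 = 345.4 N·m counterclockwise.
Sign: 15 × 10 = 150 N down at 0.7 m → arm 1.1 m, τ = 150 × 1.1 = 165 N·m clockwise.
Net moment of known loads = 282.4 N·m counterclockwise.
An unknown mass m at 0.8 m has arm 1 m; its moment is m·g·1 clockwise.
For rotational equilibrium, m × 10 × 1 = 282.4, so m = 282.4 / (10 × 1) = 28.2 kg.

m ≈ 28.2 kg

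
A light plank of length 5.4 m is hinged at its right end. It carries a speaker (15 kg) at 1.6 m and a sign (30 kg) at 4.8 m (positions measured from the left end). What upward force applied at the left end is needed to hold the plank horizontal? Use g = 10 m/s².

F ≈ 139 N

About the right end:
Speaker: 15 × 10 = 150 N down at 1.6 m → arm 3.8 m, τ = 150 × 3.8 = 570 N·m counterclockwise.
Sign: 30 × 10 = 300 N down at 4.8 m → arm 0.6 m, τ = 300 × 0.6 = 180 N·m counterclockwise.
Net moment of the loads = 750 N·m counterclockwise.
The upward force F acts at the left end, arm 5.4 m, giving F × 5.4 clockwise.
Balancing moments: F × 5.4 = 750, giving F = 750 / 5.4 = 139 N.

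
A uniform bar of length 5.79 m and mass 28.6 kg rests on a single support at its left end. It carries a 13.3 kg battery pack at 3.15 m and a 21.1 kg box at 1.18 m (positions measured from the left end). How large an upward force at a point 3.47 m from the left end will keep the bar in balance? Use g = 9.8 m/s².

F ≈ 422 N

Choose the left end as the axis so the unknown pivot reaction has zero arm there.
Beam weight: 28.6 × 9.8 = 280.3 N down at 2.895 m → arm 2.895 m, τ = 280.3 × 2.895 = 811.5 N·m clockwise.
Battery pack: 13.3 × 9.8 = 130.3 N down at 3.15 m → arm 3.15 m, τ = 130.3 × 3.15 = 410.4 N·m clockwise.
Box: 21.1 × 9.8 = 206.8 N down at 1.18 m → arm 1.18 m, τ = 206.8 × 1.18 = 244 N·m clockwise.
Net moment of the loads = 1466 N·m clockwise.
The upward force F acts at a point 3.47 m from the left end, arm 3.47 m, giving F × 3.47 counterclockwise.
Balancing moments: F × 3.47 = 1466, giving F = 1466 / 3.47 = 422 N.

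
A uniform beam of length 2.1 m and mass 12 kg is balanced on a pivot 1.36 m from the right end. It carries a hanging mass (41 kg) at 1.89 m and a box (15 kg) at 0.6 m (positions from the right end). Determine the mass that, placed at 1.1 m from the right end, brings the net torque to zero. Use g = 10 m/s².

m ≈ 25.4 kg

Take moments about the pivot (at 1.36 m from the right end).
Beam weight: 12 × 10 = 120 N down at 1.05 m → arm 0.31 m, τ = 120 × 0.31 = 37.2 N·m clockwise.
Hanging mass: 41 × 10 = 410 N down at 1.89 m → arm 0.53 m, τ = 410 × 0.53 = 217.3 N·m counterclockwise.
Box: 15 × 10 = 150 N down at 0.6 m → arm 0.76 m, τ = 150 × 0.76 = 114 N·m clockwise.
Net moment of known loads = 66.1 N·m counterclockwise.
An unknown mass m at 1.1 m has arm 0.26 m; its moment is m·g·0.26 clockwise.
Balancing moments: m × 10 × 0.26 = 66.1, giving m = 66.1 / (10 × 0.26) = 25.4 kg.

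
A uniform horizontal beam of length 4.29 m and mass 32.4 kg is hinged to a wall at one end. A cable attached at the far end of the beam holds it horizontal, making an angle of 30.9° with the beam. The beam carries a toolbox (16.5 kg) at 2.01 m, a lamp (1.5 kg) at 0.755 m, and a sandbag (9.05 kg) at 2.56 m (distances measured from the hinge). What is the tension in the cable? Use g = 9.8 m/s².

T ≈ 565 N

Sum moments about the hinge (the unknown hinge reaction has zero arm there).
Beam weight: 32.4 × 9.8 = 317.5 N down at 2.145 m → arm 2.145 m, τ = 317.5 × 2.145 = 681 N·m clockwise.
Toolbox: 16.5 × 9.8 = 161.7 N down at 2.01 m → arm 2.01 m, τ = 161.7 × 2.01 = 325 N·m clockwise.
Lamp: 1.5 × 9.8 = 14.7 N down at 0.755 m → arm 0.755 m, τ = 14.7 × 0.755 = 11.1 N·m clockwise.
Sandbag: 9.05 × 9.8 = 88.69 N down at 2.56 m → arm 2.56 m, τ = 88.69 × 2.56 = 227 N·m clockwise.
Total clockwise load moment = 1244 N·m.
The cable tension T acts at 4.29 m; only its component perpendicular to the beam, T sinθ, produces torque. sin 30.9° = 0.5135.
Στ = 0 ⇒ T × 4.29 × 0.5135 = 1244 ⇒ T = 1244 / 2.203 = 565 N.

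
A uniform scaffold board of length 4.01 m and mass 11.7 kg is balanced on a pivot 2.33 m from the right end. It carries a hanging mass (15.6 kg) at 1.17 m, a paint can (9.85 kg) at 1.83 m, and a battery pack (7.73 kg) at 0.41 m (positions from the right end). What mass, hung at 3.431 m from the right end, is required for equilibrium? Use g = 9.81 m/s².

m ≈ 37.8 kg

Sum moments about the pivot (at 2.33 m from the right end) (the support reaction has zero arm there).
Beam weight: 11.7 × 9.81 = 114.8 N down at 2.005 m → arm 0.325 m, τ = 114.8 × 0.325 = 37.31 N·m clockwise.
Hanging mass: 15.6 × 9.81 = 153 N down at 1.17 m → arm 1.16 m, τ = 153 × 1.16 = 177.5 N·m clockwise.
Paint can: 9.85 × 9.81 = 96.63 N down at 1.83 m → arm 0.5 m, τ = 96.63 × 0.5 = 48.31 N·m clockwise.
Battery pack: 7.73 × 9.81 = 75.83 N down at 0.41 m → arm 1.92 m, τ = 75.83 × 1.92 = 145.6 N·m clockwise.
Net moment of known loads = 408.7 N·m clockwise.
An unknown mass m at 3.431 m has arm 1.101 m; its moment is m·g·1.101 counterclockwise.
Balancing moments: m × 9.81 × 1.101 = 408.7, giving m = 408.7 / (9.81 × 1.101) = 37.8 kg.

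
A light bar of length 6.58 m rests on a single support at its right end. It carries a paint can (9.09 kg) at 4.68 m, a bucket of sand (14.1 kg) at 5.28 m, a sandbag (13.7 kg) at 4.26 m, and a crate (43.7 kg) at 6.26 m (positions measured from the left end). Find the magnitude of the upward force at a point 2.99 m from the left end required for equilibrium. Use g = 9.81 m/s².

F ≈ 222 N

Sum moments about the right end (the unknown pivot reaction has zero arm there).
Paint can: 9.09 × 9.81 = 89.17 N down at 4.68 m → arm 1.9 m, τ = 89.17 × 1.9 = 169.4 N·m counterclockwise.
Bucket of sand: 14.1 × 9.81 = 138.3 N down at 5.28 m → arm 1.3 m, τ = 138.3 × 1.3 = 179.8 N·m counterclockwise.
Sandbag: 13.7 × 9.81 = 134.4 N down at 4.26 m → arm 2.32 m, τ = 134.4 × 2.32 = 311.8 N·m counterclockwise.
Crate: 43.7 × 9.81 = 428.7 N down at 6.26 m → arm 0.32 m, τ = 428.7 × 0.32 = 137.2 N·m counterclockwise.
Net moment of the loads = 798.2 N·m counterclockwise.
The upward force F acts at a point 2.99 m from the left end, arm 3.59 m, giving F × 3.59 clockwise.
For rotational equilibrium, F × 3.59 = 798.2, so F = 798.2 / 3.59 = 222 N.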